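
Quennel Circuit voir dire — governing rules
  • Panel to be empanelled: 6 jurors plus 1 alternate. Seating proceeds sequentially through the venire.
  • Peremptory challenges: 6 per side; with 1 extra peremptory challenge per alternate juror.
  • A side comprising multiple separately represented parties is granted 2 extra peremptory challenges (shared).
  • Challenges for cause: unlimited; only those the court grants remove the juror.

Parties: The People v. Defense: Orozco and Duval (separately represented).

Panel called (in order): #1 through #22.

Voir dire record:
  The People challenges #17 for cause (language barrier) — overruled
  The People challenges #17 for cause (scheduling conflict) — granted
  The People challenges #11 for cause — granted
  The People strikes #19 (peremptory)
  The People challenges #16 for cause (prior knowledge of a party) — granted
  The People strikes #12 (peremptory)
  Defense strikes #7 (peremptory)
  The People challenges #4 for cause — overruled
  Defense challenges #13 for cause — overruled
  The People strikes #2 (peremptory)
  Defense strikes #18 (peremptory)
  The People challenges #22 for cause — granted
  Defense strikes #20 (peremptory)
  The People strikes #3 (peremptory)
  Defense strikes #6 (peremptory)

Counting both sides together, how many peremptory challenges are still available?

8

The People allotment: 6 base + 1 × 1 alternate = 7. Defense allotment: 6 base + 1 × 1 alternate + 2 multi-party = 9.
The People peremptories used: #19, #12, #2, #3 — 4 (for-cause on #17, #17, #11, #16, #4, #22 don't count).
Defense peremptories used: #7, #18, #20, #6 — 4 (the for-cause on #13 doesn't count).
Remaining: (7 − 4) + (9 − 4) = 8.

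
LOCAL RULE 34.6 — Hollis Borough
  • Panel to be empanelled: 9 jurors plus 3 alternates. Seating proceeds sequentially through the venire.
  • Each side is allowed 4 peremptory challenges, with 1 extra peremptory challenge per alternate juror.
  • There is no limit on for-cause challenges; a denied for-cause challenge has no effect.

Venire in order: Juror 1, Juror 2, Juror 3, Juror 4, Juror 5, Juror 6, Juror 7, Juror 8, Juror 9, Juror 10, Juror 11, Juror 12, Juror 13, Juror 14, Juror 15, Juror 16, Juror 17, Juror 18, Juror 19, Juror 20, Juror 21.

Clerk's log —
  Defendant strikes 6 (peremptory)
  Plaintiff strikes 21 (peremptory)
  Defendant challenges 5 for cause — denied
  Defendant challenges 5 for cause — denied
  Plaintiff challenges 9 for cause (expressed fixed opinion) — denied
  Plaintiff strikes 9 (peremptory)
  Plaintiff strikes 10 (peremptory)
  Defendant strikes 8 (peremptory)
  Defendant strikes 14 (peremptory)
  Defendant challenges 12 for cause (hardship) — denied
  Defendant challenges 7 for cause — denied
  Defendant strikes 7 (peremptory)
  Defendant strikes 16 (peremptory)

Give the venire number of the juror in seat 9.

15

Removed: #6, #7, #8, #9, #10, #14, #16, #21. (#5, #12 stay — for-cause denied.)
Seating in order: seats 1–9 → #1, #2, #3, #4, #5, #11, #12, #13, #15; alternates → #17, #18, #19.
So seat 9 is #15.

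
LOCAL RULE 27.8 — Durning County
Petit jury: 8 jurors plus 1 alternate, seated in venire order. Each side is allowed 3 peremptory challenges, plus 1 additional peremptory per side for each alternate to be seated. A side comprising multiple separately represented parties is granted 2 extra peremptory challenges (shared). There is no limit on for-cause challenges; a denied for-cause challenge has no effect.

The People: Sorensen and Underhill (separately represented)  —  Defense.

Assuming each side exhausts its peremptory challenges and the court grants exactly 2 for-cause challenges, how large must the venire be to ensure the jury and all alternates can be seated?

21

Seats to fill: 8 + 1 alternates = 9.
Peremptories — The People: 3 + 1×1 + 2 = 6; Defense: 3 + 1×1 = 4; total 10.
For-cause removals: 2.
Minimum venire: 9 + 10 + 2 = 21.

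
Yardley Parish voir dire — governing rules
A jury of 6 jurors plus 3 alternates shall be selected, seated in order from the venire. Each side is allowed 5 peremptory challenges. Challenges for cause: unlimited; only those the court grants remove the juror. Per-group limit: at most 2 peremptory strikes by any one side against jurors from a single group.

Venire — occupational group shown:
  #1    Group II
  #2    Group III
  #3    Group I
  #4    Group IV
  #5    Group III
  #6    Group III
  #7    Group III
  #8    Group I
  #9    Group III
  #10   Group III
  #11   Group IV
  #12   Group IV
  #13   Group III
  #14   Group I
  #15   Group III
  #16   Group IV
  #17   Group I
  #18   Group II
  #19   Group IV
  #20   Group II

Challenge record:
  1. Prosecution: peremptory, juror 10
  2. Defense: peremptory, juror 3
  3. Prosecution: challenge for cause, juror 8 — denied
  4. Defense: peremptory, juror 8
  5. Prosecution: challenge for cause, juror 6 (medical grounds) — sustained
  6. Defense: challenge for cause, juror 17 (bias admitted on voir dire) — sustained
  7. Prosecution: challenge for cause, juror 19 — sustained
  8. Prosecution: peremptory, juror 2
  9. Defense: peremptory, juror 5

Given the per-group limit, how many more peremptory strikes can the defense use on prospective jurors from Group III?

1

Defense peremptories so far: #3, #8, #5 — 3 of 5 used, 2 left overall.
Against Group III: #5 — 1 used; per-group cap 2 leaves 1.
Binding limit: min(2, 1) = 1.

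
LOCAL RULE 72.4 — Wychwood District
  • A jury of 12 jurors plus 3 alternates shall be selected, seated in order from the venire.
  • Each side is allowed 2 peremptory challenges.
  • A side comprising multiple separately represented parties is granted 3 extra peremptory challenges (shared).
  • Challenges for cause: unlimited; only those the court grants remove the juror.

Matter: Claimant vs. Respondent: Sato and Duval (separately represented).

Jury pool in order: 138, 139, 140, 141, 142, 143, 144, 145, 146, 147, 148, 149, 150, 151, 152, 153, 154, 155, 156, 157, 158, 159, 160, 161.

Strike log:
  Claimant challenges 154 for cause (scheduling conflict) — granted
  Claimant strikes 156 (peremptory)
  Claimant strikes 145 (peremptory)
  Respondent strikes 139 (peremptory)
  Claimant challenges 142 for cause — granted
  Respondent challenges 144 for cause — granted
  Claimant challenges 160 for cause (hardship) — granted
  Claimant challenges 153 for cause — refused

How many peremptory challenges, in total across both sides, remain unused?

4

Claimant allotment: 2. Respondent allotment: 2 base + 3 multi-party = 5.
Claimant peremptories used: #156, #145 — 2 (for-cause on #154, #142, #160, #153 don't count).
Respondent peremptories used: #139 — 1 (the for-cause on #144 doesn't count).
Remaining: (2 − 2) + (5 − 1) = 4.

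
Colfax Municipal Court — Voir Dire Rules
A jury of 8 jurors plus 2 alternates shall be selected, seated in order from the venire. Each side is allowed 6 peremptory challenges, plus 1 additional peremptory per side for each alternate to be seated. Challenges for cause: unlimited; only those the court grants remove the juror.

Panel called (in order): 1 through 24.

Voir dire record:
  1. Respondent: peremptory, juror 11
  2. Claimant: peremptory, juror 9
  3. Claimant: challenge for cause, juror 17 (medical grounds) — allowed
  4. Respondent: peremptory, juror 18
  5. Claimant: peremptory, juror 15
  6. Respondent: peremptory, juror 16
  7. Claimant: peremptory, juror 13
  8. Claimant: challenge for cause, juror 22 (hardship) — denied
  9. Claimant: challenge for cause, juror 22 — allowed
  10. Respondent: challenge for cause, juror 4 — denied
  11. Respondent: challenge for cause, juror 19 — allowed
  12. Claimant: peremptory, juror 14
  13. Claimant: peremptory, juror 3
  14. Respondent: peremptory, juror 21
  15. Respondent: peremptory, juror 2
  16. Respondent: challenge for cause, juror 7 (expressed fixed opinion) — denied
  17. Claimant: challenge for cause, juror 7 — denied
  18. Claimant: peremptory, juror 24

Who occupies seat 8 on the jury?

12

Removed: #2, #3, #9, #11, #13, #14, #15, #16, #17, #18, #19, #21, #22, #24. (#4, #7 stay — for-cause denied.)
Filling seats in venire order through position 8: #1, #4, #5, #6, #7, #8, #10, #12.
So seat 8 is #12.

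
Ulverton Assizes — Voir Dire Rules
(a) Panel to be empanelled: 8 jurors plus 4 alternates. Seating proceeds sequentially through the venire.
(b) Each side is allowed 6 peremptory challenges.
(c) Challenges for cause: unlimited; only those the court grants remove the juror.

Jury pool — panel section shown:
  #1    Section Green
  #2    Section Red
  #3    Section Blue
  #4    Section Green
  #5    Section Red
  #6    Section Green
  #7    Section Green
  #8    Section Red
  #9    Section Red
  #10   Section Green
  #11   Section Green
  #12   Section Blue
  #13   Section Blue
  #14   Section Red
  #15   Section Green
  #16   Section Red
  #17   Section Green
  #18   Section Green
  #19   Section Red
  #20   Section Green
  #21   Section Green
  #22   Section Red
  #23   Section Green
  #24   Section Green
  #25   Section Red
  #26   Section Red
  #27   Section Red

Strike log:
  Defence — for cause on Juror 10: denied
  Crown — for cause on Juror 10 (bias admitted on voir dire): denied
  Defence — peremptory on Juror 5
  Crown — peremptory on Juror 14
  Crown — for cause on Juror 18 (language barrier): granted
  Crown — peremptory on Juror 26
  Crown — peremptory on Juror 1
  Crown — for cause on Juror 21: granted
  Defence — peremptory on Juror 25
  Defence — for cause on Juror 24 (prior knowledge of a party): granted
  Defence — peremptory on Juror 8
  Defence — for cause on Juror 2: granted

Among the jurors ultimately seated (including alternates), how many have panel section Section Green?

Removed: #1, #2, #5, #8, #14, #18, #21, #24, #25, #26.
Seated (12 incl. alternates): #3, #4, #6, #7, #9, #10, #11, #12, #13, #15, #16, #17.
Of those, in Section Green: #4, #6, #7, #10, #11, #15, #17 → 7.

7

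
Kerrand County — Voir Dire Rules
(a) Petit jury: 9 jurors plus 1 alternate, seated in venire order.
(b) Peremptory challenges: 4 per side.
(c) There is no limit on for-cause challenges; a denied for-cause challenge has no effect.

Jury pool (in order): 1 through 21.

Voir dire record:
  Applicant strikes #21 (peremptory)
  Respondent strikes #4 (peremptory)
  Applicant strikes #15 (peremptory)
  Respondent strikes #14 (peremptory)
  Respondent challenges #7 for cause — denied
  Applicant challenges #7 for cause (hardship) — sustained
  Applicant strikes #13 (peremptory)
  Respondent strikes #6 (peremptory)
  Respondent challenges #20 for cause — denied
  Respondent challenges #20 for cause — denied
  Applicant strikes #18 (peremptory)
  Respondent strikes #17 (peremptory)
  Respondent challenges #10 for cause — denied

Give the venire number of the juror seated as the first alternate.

Removed: #4, #6, #7, #13, #14, #15, #17, #18, #21. (#10, #20 stay — for-cause denied.)
Seating in order: seats 1–9 → #1, #2, #3, #5, #8, #9, #10, #11, #12; alternates → #16.
So alternate 1 is #16.

16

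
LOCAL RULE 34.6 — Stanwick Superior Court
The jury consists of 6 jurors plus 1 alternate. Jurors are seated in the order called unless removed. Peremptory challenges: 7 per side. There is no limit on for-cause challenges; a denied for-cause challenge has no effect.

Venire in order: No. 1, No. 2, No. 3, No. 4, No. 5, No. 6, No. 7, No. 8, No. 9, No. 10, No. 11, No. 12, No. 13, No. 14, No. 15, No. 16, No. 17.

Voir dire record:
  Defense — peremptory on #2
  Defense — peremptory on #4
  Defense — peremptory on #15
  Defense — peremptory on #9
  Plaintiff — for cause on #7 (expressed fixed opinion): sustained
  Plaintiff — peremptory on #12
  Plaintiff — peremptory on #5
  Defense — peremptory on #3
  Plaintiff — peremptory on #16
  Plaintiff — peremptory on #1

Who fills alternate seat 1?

Removed: #1, #2, #3, #4, #5, #7, #9, #12, #15, #16.
Seating in order: seats 1–6 → #6, #8, #10, #11, #13, #14; alternates → #17.
So alternate 1 is #17.

17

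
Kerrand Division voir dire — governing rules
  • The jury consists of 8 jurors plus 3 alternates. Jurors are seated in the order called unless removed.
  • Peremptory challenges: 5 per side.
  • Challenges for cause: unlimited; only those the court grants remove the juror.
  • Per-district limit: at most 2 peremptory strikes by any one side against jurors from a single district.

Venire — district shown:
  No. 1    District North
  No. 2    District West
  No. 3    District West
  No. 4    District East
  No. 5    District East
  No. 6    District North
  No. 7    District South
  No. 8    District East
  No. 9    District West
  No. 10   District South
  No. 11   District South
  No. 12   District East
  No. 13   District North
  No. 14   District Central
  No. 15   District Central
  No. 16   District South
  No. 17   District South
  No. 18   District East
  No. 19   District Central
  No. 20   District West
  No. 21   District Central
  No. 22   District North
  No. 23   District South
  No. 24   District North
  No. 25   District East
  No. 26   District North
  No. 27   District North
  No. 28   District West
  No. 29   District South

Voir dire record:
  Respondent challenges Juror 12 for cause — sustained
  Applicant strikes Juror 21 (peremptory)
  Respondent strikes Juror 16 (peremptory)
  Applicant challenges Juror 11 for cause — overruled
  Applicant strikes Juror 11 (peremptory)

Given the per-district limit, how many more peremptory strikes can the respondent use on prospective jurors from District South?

1

Respondent peremptories so far: #16 — 1 of 5 used, 4 left overall.
Against District South: #16 — 1 used; per-district cap 2 leaves 1.
Binding limit: min(4, 1) = 1.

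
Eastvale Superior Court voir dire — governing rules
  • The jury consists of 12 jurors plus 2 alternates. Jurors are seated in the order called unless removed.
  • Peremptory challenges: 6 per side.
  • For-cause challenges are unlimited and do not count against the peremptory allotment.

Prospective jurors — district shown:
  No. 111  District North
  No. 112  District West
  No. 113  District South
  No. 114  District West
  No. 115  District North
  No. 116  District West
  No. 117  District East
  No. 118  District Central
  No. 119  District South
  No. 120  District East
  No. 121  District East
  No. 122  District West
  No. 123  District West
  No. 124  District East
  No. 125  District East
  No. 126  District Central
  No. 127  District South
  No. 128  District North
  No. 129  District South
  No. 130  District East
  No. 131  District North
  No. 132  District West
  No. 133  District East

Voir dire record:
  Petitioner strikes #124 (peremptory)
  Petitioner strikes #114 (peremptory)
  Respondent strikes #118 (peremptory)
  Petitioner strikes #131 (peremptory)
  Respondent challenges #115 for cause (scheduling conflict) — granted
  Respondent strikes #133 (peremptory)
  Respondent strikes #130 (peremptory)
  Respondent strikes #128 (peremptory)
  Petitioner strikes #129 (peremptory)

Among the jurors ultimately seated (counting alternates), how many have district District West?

Removed: #114, #115, #118, #124, #128, #129, #130, #131, #133.
Seated (14 incl. alternates): #111, #112, #113, #116, #117, #119, #120, #121, #122, #123, #125, #126, #127, #132.
Of those, in District West: #112, #116, #122, #123, #132 → 5.

5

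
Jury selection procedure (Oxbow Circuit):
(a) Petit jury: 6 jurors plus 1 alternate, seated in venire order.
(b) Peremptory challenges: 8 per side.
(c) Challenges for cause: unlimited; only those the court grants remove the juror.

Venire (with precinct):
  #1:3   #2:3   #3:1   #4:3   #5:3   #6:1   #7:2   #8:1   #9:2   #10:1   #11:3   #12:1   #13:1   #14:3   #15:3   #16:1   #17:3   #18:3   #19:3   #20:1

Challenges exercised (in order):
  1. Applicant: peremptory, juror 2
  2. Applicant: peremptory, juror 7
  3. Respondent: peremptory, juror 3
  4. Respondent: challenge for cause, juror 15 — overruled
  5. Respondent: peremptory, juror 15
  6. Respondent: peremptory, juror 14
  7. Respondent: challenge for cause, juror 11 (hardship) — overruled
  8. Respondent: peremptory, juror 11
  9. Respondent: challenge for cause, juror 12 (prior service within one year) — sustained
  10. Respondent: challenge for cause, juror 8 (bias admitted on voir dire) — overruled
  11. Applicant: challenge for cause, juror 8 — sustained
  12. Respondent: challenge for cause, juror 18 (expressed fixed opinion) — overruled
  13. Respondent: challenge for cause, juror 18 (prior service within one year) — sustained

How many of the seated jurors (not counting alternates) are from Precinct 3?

Removed: #2, #3, #7, #8, #11, #12, #14, #15, #18.
Seated jurors 1–6: #1, #4, #5, #6, #9, #10 (alternates #13 not counted).
Of those, in Precinct 3: #1, #4, #5 → 3.

3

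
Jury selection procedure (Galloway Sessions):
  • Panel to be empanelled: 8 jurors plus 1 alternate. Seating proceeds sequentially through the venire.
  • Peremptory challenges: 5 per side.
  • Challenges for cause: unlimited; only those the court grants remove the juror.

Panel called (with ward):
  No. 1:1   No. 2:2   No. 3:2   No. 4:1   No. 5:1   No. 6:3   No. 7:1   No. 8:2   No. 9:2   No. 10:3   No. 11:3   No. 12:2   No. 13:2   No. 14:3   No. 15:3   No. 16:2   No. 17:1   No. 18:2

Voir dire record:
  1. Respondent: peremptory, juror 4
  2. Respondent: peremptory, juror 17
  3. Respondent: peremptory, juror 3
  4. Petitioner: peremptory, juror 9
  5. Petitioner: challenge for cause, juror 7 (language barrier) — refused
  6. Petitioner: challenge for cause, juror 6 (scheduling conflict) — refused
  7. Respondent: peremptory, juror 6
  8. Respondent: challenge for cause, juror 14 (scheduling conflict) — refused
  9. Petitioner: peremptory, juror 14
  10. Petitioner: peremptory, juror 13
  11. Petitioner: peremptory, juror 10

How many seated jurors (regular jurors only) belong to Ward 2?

3

Removed: #3, #4, #6, #9, #10, #13, #14, #17.
Seated jurors 1–8: #1, #2, #5, #7, #8, #11, #12, #15 (alternates #16 not counted).
Of those, in Ward 2: #2, #8, #12 → 3.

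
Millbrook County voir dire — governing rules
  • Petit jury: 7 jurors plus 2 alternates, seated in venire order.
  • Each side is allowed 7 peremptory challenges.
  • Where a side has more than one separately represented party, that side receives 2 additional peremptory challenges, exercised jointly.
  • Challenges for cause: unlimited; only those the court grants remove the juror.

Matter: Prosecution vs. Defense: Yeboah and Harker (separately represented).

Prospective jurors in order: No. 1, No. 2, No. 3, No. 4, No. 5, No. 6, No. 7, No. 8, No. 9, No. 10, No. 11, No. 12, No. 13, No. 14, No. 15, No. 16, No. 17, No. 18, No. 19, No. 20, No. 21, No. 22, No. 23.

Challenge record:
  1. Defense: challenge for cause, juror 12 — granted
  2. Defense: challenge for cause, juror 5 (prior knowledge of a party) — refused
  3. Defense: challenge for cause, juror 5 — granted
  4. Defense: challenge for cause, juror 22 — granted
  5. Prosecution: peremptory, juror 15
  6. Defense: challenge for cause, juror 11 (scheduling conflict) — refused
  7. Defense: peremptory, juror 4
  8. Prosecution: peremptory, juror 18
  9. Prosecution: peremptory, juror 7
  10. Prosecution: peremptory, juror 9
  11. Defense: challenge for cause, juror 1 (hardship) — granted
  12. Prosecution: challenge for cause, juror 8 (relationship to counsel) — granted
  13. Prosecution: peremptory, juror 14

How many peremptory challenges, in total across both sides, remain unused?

10

Prosecution allotment: 7. Defense allotment: 7 base + 2 multi-party = 9.
Prosecution peremptories used: #15, #18, #7, #9, #14 — 5 (the for-cause on #8 doesn't count).
Defense peremptories used: #4 — 1 (for-cause on #12, #5, #5, #22, #11, #1 don't count).
Remaining: (7 − 5) + (9 − 1) = 10.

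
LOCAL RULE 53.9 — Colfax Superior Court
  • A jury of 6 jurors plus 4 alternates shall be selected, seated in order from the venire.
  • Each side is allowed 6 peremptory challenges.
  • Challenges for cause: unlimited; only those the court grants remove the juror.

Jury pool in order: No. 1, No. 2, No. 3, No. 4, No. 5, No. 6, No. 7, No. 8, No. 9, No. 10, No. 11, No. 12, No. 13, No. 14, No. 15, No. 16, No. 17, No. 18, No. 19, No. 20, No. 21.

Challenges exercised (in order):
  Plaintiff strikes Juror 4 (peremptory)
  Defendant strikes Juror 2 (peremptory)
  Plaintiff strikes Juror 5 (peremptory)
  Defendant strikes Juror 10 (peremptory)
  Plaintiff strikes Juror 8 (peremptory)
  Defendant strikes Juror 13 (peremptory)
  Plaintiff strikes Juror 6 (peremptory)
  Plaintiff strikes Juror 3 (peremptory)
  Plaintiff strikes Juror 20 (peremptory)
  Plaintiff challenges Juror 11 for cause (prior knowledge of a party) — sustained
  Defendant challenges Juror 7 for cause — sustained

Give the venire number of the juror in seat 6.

Removed: #2, #3, #4, #5, #6, #7, #8, #10, #11, #13, #20.
Filling seats in venire order through position 6: #1, #9, #12, #14, #15, #16.
So seat 6 is #16.

16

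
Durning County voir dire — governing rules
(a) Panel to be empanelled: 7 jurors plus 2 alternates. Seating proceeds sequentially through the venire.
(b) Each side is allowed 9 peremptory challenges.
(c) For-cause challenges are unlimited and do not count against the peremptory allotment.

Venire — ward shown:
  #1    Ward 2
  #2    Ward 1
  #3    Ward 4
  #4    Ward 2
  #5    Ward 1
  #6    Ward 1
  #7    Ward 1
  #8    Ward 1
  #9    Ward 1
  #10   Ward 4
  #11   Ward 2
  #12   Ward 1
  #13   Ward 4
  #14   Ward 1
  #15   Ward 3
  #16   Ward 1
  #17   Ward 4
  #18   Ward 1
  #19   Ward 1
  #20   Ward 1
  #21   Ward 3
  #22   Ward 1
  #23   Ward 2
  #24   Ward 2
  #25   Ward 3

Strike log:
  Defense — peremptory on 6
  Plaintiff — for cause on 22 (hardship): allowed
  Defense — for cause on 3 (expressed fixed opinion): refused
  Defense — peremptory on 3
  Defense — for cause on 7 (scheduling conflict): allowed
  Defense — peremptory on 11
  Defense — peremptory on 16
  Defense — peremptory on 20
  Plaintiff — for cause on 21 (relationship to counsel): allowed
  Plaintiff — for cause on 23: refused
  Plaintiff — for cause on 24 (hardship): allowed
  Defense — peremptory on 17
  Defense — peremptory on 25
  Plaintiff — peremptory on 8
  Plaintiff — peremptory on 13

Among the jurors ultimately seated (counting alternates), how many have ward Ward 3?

1

Removed: #3, #6, #7, #8, #11, #13, #16, #17, #20, #21, #22, #24, #25.
Seated (9 incl. alternates): #1, #2, #4, #5, #9, #10, #12, #14, #15.
Of those, in Ward 3: #15 → 1.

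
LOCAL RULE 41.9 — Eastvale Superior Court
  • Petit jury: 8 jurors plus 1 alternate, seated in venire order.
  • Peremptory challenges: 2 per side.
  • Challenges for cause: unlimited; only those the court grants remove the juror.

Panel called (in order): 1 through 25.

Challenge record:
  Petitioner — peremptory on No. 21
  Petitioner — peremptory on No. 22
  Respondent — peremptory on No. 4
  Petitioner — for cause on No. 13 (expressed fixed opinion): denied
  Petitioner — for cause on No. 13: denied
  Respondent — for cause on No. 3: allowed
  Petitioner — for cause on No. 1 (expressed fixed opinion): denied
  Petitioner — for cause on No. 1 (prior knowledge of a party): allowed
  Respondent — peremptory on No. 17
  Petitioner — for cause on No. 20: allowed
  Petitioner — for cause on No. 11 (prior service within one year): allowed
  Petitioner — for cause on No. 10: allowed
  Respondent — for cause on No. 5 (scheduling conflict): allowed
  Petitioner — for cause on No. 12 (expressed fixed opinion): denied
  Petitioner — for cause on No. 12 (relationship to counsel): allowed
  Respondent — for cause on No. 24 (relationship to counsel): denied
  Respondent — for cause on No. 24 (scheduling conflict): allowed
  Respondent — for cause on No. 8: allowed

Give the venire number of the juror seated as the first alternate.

18

Removed: #1, #3, #4, #5, #8, #10, #11, #12, #17, #20, #21, #22, #24. (#13 stays — for-cause denied.)
Seating in order: seats 1–8 → #2, #6, #7, #9, #13, #14, #15, #16; alternates → #18.
So alternate 1 is #18.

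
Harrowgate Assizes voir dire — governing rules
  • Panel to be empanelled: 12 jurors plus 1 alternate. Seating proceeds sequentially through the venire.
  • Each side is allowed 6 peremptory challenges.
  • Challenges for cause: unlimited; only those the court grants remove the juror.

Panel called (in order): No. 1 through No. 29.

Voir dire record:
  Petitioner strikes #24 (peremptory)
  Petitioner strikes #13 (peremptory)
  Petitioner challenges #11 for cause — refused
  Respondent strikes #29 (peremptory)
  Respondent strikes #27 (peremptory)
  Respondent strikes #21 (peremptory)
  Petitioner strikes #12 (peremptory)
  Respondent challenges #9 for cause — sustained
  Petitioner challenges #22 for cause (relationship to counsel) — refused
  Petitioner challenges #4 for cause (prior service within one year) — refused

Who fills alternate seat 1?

Removed: #9, #12, #13, #21, #24, #27, #29. (#4, #11, #22 stay — for-cause denied.)
Seating in order: seats 1–12 → #1, #2, #3, #4, #5, #6, #7, #8, #10, #11, #14, #15; alternates → #16.
So alternate 1 is #16.

16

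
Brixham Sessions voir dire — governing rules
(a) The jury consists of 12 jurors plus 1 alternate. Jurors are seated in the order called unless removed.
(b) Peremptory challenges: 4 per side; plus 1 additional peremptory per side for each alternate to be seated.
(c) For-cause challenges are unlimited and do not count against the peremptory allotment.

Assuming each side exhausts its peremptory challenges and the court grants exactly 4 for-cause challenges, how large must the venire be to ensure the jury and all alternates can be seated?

27

Seats to fill: 12 + 1 alternates = 13.
Peremptories: 4 + 1×1 = 5 per side × 2 sides = 10.
For-cause removals: 4.
Minimum venire: 13 + 10 + 4 = 27.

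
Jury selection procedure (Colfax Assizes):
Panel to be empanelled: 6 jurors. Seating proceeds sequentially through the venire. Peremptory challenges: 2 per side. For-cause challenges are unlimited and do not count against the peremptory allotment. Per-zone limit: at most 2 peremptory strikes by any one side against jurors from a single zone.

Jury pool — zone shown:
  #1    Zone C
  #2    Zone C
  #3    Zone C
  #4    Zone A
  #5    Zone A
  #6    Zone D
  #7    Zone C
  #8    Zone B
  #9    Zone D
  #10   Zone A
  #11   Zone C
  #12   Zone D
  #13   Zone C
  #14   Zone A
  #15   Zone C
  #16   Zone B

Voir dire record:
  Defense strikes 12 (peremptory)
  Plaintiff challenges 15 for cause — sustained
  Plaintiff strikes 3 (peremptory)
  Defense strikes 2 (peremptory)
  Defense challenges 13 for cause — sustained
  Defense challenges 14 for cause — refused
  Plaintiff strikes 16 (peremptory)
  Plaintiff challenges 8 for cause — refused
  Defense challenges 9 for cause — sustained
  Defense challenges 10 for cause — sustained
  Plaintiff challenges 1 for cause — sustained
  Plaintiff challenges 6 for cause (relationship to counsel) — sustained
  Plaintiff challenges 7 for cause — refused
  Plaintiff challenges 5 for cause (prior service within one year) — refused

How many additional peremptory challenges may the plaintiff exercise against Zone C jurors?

Plaintiff peremptories so far: #3, #16 — 2 of 2 used, 0 left overall.
Against Zone C: #3 — 1 used; per-zone cap 2 leaves 1.
Binding limit: min(0, 1) = 0.

0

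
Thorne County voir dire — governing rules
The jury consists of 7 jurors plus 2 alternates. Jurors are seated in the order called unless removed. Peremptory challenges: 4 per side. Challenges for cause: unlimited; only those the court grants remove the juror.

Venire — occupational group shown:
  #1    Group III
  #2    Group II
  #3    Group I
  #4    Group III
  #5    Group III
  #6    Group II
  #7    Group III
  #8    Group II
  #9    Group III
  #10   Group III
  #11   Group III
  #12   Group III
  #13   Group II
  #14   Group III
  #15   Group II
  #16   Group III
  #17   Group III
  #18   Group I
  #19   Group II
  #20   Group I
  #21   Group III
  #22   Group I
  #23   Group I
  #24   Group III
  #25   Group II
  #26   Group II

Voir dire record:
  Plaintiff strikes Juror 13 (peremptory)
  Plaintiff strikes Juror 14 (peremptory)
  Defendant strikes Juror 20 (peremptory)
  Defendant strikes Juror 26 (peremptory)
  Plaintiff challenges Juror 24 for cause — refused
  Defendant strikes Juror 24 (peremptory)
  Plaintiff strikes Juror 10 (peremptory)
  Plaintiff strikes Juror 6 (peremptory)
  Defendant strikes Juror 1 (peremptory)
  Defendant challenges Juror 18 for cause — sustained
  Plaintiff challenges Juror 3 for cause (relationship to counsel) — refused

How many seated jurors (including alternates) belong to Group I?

Removed: #1, #6, #10, #13, #14, #18, #20, #24, #26.
Seated (9 incl. alternates): #2, #3, #4, #5, #7, #8, #9, #11, #12.
Of those, in Group I: #3 → 1.

1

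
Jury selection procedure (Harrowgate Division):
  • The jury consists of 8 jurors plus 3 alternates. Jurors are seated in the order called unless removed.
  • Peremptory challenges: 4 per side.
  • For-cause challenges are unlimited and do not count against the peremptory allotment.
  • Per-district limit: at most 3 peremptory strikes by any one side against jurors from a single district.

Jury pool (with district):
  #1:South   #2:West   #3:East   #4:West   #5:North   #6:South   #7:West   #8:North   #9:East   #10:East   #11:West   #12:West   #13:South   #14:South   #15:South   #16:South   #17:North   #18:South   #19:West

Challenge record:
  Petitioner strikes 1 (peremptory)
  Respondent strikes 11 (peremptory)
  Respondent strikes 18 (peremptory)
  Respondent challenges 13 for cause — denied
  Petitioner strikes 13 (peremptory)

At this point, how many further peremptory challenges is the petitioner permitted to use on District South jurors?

1

Petitioner peremptories so far: #1, #13 — 2 of 4 used, 2 left overall.
Against District South: #1, #13 — 2 used; per-district cap 3 leaves 1.
Binding limit: min(2, 1) = 1.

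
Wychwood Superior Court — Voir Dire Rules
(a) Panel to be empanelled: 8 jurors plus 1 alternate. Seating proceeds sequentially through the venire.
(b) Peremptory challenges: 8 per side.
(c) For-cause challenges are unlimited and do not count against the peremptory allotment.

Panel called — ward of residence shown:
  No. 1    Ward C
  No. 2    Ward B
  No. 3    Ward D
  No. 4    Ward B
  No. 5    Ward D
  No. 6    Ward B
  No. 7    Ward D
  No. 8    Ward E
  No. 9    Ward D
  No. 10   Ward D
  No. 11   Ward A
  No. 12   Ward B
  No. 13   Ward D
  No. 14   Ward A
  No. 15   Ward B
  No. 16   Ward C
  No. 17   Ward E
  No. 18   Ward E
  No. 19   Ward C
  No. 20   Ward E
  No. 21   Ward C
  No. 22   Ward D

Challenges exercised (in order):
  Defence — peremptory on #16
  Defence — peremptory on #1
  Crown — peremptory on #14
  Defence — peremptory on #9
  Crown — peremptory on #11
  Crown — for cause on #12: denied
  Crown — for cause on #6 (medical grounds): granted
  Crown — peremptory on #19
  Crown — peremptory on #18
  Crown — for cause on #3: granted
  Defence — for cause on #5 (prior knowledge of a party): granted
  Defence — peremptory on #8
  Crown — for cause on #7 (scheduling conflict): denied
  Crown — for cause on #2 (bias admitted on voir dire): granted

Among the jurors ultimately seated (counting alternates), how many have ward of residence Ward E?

Removed: #1, #2, #3, #5, #6, #8, #9, #11, #14, #16, #18, #19.
Seated (9 incl. alternates): #4, #7, #10, #12, #13, #15, #17, #20, #21.
Of those, in Ward E: #17, #20 → 2.

2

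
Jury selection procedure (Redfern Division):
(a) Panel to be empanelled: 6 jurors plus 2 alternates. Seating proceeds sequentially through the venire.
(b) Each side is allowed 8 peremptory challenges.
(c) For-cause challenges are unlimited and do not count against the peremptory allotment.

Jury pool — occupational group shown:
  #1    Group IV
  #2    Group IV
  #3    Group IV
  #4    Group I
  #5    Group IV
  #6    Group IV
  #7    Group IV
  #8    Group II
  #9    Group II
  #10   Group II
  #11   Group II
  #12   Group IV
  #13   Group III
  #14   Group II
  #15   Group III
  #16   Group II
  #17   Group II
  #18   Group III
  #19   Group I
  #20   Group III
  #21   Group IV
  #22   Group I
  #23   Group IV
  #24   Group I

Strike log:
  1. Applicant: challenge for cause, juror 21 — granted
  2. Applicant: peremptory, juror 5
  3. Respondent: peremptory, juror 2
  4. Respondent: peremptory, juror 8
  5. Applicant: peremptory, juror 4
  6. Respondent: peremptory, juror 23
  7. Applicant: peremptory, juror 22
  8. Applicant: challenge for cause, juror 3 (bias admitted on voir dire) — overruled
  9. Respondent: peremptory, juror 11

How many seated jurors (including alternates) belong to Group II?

Removed: #2, #4, #5, #8, #11, #21, #22, #23.
Seated (8 incl. alternates): #1, #3, #6, #7, #9, #10, #12, #13.
Of those, in Group II: #9, #10 → 2.

2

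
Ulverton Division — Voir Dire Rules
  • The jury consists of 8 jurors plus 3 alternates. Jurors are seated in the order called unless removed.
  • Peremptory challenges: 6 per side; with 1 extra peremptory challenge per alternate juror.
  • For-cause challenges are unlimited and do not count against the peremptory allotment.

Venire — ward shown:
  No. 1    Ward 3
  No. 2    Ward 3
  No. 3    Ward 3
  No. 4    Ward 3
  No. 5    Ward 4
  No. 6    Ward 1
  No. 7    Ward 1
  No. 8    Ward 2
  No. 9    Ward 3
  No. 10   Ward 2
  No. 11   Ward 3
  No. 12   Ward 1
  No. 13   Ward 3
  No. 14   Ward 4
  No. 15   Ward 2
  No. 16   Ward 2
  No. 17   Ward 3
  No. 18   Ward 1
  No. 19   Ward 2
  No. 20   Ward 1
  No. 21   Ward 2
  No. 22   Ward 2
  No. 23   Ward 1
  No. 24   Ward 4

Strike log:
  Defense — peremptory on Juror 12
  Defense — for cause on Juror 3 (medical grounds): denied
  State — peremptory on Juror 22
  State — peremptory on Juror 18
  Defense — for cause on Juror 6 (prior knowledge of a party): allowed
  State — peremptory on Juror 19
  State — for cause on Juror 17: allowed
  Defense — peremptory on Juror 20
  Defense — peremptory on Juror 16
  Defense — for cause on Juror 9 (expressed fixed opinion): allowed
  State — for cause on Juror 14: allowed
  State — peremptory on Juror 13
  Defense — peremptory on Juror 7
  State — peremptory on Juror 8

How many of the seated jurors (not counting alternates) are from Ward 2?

2

Removed: #6, #7, #8, #9, #12, #13, #14, #16, #17, #18, #19, #20, #22.
Seated jurors 1–8: #1, #2, #3, #4, #5, #10, #11, #15 (alternates #21, #23, #24 not counted).
Of those, in Ward 2: #10, #15 → 2.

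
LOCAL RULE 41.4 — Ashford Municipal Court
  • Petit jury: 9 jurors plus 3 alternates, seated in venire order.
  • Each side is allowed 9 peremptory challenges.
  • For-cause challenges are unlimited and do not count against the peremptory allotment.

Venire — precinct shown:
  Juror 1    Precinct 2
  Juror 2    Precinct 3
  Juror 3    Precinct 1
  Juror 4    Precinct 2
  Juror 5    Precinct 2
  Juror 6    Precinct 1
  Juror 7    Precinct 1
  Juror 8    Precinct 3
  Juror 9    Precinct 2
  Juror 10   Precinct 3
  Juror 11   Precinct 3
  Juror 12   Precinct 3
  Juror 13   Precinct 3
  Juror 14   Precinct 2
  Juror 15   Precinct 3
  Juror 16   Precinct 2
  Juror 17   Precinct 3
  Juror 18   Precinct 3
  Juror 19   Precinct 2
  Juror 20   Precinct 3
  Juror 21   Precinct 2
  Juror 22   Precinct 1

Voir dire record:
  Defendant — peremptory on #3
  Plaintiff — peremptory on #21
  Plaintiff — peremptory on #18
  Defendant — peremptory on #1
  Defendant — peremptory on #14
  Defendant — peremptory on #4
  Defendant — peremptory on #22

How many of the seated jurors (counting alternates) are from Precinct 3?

7

Removed: #1, #3, #4, #14, #18, #21, #22.
Seated (12 incl. alternates): #2, #5, #6, #7, #8, #9, #10, #11, #12, #13, #15, #16.
Of those, in Precinct 3: #2, #8, #10, #11, #12, #13, #15 → 7.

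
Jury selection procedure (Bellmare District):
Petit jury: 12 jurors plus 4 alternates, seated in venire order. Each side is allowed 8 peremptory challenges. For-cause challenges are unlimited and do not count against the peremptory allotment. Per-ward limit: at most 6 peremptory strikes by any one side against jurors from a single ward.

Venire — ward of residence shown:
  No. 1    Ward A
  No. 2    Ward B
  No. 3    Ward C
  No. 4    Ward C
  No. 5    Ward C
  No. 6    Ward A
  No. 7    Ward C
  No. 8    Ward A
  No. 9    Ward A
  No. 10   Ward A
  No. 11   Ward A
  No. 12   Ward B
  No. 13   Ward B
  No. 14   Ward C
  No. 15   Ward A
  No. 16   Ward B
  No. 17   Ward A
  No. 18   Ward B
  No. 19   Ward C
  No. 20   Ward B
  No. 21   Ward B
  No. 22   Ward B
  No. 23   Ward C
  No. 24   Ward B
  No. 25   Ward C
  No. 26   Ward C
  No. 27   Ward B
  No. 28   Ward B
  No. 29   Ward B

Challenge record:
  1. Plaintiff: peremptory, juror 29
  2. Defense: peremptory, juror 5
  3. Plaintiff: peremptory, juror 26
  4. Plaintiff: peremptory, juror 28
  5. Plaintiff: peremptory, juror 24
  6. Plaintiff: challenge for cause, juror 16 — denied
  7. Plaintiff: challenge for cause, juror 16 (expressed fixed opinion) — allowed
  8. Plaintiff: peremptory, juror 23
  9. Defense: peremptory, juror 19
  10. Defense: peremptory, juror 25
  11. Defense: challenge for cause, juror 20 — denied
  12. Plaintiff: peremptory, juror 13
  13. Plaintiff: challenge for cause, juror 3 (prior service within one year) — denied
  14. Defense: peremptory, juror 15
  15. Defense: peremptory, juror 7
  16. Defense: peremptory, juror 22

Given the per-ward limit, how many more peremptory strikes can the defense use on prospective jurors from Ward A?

Defense peremptories so far: #5, #19, #25, #15, #7, #22 — 6 of 8 used, 2 left overall.
Against Ward A: #15 — 1 used; per-ward cap 6 leaves 5.
Binding limit: min(2, 5) = 2.

2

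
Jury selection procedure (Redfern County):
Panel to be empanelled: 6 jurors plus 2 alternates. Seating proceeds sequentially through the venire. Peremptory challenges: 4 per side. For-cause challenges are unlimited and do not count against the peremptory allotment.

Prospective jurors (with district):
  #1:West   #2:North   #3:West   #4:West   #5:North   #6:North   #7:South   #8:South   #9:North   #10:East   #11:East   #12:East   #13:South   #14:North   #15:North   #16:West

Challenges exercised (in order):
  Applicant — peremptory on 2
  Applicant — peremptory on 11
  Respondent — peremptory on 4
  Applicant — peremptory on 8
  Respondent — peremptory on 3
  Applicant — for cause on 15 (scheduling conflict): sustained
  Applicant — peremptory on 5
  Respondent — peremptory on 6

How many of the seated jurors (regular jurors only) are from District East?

2

Removed: #2, #3, #4, #5, #6, #8, #11, #15.
Seated jurors 1–6: #1, #7, #9, #10, #12, #13 (alternates #14, #16 not counted).
Of those, in District East: #10, #12 → 2.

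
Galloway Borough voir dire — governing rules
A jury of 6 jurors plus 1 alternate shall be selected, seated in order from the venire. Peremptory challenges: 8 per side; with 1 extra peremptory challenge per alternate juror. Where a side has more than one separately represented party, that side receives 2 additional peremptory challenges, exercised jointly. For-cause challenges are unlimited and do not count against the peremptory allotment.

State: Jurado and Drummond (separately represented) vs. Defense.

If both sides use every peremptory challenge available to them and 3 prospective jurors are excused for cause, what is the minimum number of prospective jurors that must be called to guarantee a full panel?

30

Seats to fill: 6 + 1 alternates = 7.
Peremptories — State: 8 + 1×1 + 2 = 11; Defense: 8 + 1×1 = 9; total 20.
For-cause removals: 3.
Minimum venire: 7 + 20 + 3 = 30.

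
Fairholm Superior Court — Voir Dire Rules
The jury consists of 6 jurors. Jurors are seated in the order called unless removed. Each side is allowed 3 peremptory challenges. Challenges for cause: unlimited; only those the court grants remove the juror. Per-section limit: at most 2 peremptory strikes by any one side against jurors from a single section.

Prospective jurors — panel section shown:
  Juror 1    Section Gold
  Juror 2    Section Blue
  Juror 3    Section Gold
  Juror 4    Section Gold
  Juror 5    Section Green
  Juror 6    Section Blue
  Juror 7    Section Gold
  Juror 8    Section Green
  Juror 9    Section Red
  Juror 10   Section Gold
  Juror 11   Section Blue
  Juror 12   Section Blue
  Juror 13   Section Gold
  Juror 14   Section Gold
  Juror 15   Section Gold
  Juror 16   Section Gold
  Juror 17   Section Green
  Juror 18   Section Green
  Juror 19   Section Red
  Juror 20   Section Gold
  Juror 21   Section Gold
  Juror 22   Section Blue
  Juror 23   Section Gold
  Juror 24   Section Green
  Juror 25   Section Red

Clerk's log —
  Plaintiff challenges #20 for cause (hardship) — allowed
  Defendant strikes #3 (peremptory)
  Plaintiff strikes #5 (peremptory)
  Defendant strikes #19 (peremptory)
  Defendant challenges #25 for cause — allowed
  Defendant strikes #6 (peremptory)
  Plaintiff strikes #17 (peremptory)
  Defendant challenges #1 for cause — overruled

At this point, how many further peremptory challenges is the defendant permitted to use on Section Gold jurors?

Defendant peremptories so far: #3, #19, #6 — 3 of 3 used, 0 left overall.
Against Section Gold: #3 — 1 used; per-section cap 2 leaves 1.
Binding limit: min(0, 1) = 0.

0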